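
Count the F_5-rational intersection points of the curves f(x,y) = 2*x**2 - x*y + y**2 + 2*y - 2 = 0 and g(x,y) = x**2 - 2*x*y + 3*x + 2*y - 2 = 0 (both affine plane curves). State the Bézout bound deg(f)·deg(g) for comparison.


Common zeros: ∅; count = 0; Bézout bound = 4.

deg(f) = 2, deg(g) = 2, so Bézout bound = 4.
Scan x ∈ F_5. For each x, list the y ∈ F_5 with f(x, y) ≡ 0 and those with g(x, y) ≡ 0 (mod 5); the common zeros in that column are the intersection.
  x = 0: f ≡ 0 at y ∈ ∅; g ≡ 0 at y ∈ {1}; common: ∅.
  x = 1: f ≡ 0 at y ∈ {0, 4}; g ≡ 0 at y ∈ ∅; common: ∅.
  x = 2: f ≡ 0 at y ∈ {2, 3}; g ≡ 0 at y ∈ {4}; common: ∅.
  x = 3: f ≡ 0 at y ∈ ∅; g ≡ 0 at y ∈ {4}; common: ∅.
  x = 4: f ≡ 0 at y ∈ {0, 2}; g ≡ 0 at y ∈ {1}; common: ∅.
Collecting: common zeros = ∅, so the count is 0.
Comparison with the Bézout bound: 0 ≤ 4 = deg(f)·deg(g), as expected for curves with no common component (the affine F_5-count falls short of the bound because intersections may lie at infinity, over extension fields, or carry multiplicity).


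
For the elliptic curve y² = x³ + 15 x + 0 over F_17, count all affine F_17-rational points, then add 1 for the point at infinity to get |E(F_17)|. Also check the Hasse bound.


Affine points = {(0, 0), (1, 4), (1, 13), (2, 2), (2, 15), (3, 2), (3, 15), (5, 8), (5, 9), (6, 0), (11, 0), (12, 2), (12, 15), (14, 8), (14, 9), (15, 8), (15, 9), (16, 1), (16, 16)}; affine count = 19; |E(F_17)| = 20.

Discriminant check: Δ ∝ 4a³ + 27b² = 4·15³ + 27·0² = 4·3375 + 27·0 ≡ 2 (mod 17). Nonzero ⇒ E is nonsingular.
For each x ∈ F_17, compute rhs = x³ + 15·x + 0 mod 17, then count y ∈ F_17 with y² ≡ rhs.
  x = 0: rhs = 0, matching y values: 0 (1 points).
  x = 1: rhs = 16, matching y values: 4, 13 (2 points).
  x = 2: rhs = 4, matching y values: 2, 15 (2 points).
  x = 3: rhs = 4, matching y values: 2, 15 (2 points).
  x = 4: rhs = 5, matching y values: none (0 points).
  x = 5: rhs = 13, matching y values: 8, 9 (2 points).
  x = 6: rhs = 0, matching y values: 0 (1 points).
  x = 7: rhs = 6, matching y values: none (0 points).
  x = 8: rhs = 3, matching y values: none (0 points).
  x = 9: rhs = 14, matching y values: none (0 points).
  x = 10: rhs = 11, matching y values: none (0 points).
  x = 11: rhs = 0, matching y values: 0 (1 points).
  x = 12: rhs = 4, matching y values: 2, 15 (2 points).
  x = 13: rhs = 12, matching y values: none (0 points).
  x = 14: rhs = 13, matching y values: 8, 9 (2 points).
  x = 15: rhs = 13, matching y values: 8, 9 (2 points).
  x = 16: rhs = 1, matching y values: 1, 16 (2 points).
Total affine count: 19.
Full point count |E(F_17)| = 19 + 1 = 20.
Hasse bound: |20 − (17+1)| = |2| = 2 ≤ 2√17 ≈ 8.2462 ✓.


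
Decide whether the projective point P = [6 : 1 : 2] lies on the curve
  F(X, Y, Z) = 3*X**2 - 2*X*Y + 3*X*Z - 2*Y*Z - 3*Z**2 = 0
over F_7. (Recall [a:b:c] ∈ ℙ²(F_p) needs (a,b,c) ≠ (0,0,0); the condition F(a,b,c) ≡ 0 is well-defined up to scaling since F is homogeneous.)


F(6,1,2) ≡ 4 (mod 7); P is NOT on the curve.

Evaluate F(6, 1, 2) term-by-term (mod 7).
  3*X**2 ↦ 3·36·1·1 = 108
  -2*X*Y ↦ -2·6·1·1 = -12
  3*X*Z ↦ 3·6·1·2 = 36
  -2*Y*Z ↦ -2·1·1·2 = -4
  -3*Z**2 ↦ -3·1·1·4 = -12
Sum: F(6, 1, 2) = (108) + (-12) + (36) + (-4) + (-12) = 116.
Reducing mod 7: 116 ≡ 4 (mod 7).
Since F(a, b, c) ≡ 4 ≠ 0 (mod 7), P does NOT lie on the curve.


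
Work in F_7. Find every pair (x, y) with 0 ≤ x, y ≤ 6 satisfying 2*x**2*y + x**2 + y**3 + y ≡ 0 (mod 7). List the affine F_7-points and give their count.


Affine F_7-points: {(0, 0), (1, 4), (2, 1), (5, 1), (6, 4)}; count = 5.

For each of the 49 pairs (x, y) ∈ F_7², evaluate f(x, y) mod 7. Record the zeros.
  x = 0: [0↦0, 1↦2, 2↦3, 3↦2, 4↦5, 5↦4, 6↦5]  zeros at y ∈ {0}
  x = 1: [0↦1, 1↦5, 2↦1, 3↦2, 4↦0, 5↦1, 6↦4]  zeros at y ∈ {4}
  x = 2: [0↦4, 1↦0, 2↦2, 3↦2, 4↦6, 5↦6, 6↦1]  zeros at y ∈ {1}
  x = 3: [0↦2, 1↦1, 2↦6, 3↦2, 4↦2, 5↦5, 6↦3]  zeros at y ∈ ∅
  x = 4: [0↦2, 1↦1, 2↦6, 3↦2, 4↦2, 5↦5, 6↦3]  zeros at y ∈ ∅
  x = 5: [0↦4, 1↦0, 2↦2, 3↦2, 4↦6, 5↦6, 6↦1]  zeros at y ∈ {1}
  x = 6: [0↦1, 1↦5, 2↦1, 3↦2, 4↦0, 5↦1, 6↦4]  zeros at y ∈ {4}
Collecting zeros: affine points = {(0, 0), (1, 4), (2, 1), (5, 1), (6, 4)}.
Total count |C(F_7)_aff| = 5.


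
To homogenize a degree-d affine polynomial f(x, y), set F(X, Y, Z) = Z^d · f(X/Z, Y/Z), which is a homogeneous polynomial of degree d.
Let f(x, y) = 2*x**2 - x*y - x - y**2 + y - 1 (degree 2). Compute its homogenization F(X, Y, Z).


F(X, Y, Z) = 2*X**2 - X*Y - X*Z - Y**2 + Y*Z - Z**2

deg(f) = 2.
Substitute x = X/Z, y = Y/Z into f, then multiply by Z^2.
  monomial 2·x^2·y^0 ↦ 2·X^2·Y^0·Z^0.
  monomial -1·x^1·y^1 ↦ -1·X^1·Y^1·Z^0.
  monomial -1·x^1·y^0 ↦ -1·X^1·Y^0·Z^1.
  monomial -1·x^0·y^2 ↦ -1·X^0·Y^2·Z^0.
  monomial 1·x^0·y^1 ↦ 1·X^0·Y^1·Z^1.
  monomial -1·x^0·y^0 ↦ -1·X^0·Y^0·Z^2.
Collecting: F(X, Y, Z) = 2*X**2 - X*Y - X*Z - Y**2 + Y*Z - Z**2.


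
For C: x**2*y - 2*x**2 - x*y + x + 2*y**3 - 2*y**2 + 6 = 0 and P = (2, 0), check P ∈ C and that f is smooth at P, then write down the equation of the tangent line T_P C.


Tangent line at P: -7*x + 2*y + 14 = 0.

Step 1: f(2, 0) = 0, so P lies on C.
Step 2: partial derivatives
  f_x(x, y) = 2*x*y - 4*x - y + 1, f_y(x, y) = x**2 - x + 6*y**2 - 4*y.
  f_x(P) = -7, f_y(P) = 2 (gradient nonzero, so P is smooth).
Step 3: tangent line at P: -7·(x − 2) + 2·(y − 0) = 0.
Expanding: -7*x + 2*y + 14 = 0.


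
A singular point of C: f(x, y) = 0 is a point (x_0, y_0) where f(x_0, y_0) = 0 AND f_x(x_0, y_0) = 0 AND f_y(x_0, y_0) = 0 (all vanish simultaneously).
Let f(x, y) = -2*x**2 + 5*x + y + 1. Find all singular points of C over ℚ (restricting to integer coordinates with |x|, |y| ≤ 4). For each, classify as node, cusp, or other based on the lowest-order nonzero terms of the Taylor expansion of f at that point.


No singular points in the scanned grid; C is smooth there.

Compute partial derivatives:
  f_x = 5 - 4*x.
  f_y = 1.
f_y = 1 is a nonzero constant, so f_y never vanishes: no point (x, y) can satisfy f = f_x = f_y = 0. In particular no (x, y) ∈ {−4, ..., 4}² is singular; the curve is smooth.


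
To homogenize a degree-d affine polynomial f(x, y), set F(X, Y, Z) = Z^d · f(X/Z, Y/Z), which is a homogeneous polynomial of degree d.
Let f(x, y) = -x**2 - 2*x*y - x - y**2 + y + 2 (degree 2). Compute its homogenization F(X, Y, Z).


F(X, Y, Z) = -X**2 - 2*X*Y - X*Z - Y**2 + Y*Z + 2*Z**2

deg(f) = 2.
Substitute x = X/Z, y = Y/Z into f, then multiply by Z^2.
  monomial -1·x^2·y^0 ↦ -1·X^2·Y^0·Z^0.
  monomial -2·x^1·y^1 ↦ -2·X^1·Y^1·Z^0.
  monomial -1·x^1·y^0 ↦ -1·X^1·Y^0·Z^1.
  monomial -1·x^0·y^2 ↦ -1·X^0·Y^2·Z^0.
  monomial 1·x^0·y^1 ↦ 1·X^0·Y^1·Z^1.
  monomial 2·x^0·y^0 ↦ 2·X^0·Y^0·Z^2.
Collecting: F(X, Y, Z) = -X**2 - 2*X*Y - X*Z - Y**2 + Y*Z + 2*Z**2.


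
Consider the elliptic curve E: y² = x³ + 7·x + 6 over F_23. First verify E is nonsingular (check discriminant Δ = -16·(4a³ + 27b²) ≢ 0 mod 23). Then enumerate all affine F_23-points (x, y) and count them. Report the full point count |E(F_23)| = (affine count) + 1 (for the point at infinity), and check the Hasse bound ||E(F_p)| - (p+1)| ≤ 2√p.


Affine points = {(0, 11), (0, 12), (3, 10), (3, 13), (4, 11), (4, 12), (9, 4), (9, 19), (10, 8), (10, 15), (12, 1), (12, 22), (15, 6), (15, 17), (17, 1), (17, 22), (19, 11), (19, 12), (20, 2), (20, 21)}; affine count = 20; |E(F_23)| = 21.

Discriminant check: Δ ∝ 4a³ + 27b² = 4·7³ + 27·6² = 4·343 + 27·36 ≡ 21 (mod 23). Nonzero ⇒ E is nonsingular.
For each x ∈ F_23, compute rhs = x³ + 7·x + 6 mod 23, then count y ∈ F_23 with y² ≡ rhs.
  x = 0: rhs = 6, matching y values: 11, 12 (2 points).
  x = 1: rhs = 14, matching y values: none (0 points).
  x = 2: rhs = 5, matching y values: none (0 points).
  x = 3: rhs = 8, matching y values: 10, 13 (2 points).
  x = 4: rhs = 6, matching y values: 11, 12 (2 points).
  x = 5: rhs = 5, matching y values: none (0 points).
  x = 6: rhs = 11, matching y values: none (0 points).
  x = 7: rhs = 7, matching y values: none (0 points).
  x = 8: rhs = 22, matching y values: none (0 points).
  x = 9: rhs = 16, matching y values: 4, 19 (2 points).
  x = 10: rhs = 18, matching y values: 8, 15 (2 points).
  x = 11: rhs = 11, matching y values: none (0 points).
  x = 12: rhs = 1, matching y values: 1, 22 (2 points).
  x = 13: rhs = 17, matching y values: none (0 points).
  x = 14: rhs = 19, matching y values: none (0 points).
  x = 15: rhs = 13, matching y values: 6, 17 (2 points).
  x = 16: rhs = 5, matching y values: none (0 points).
  x = 17: rhs = 1, matching y values: 1, 22 (2 points).
  x = 18: rhs = 7, matching y values: none (0 points).
  x = 19: rhs = 6, matching y values: 11, 12 (2 points).
  x = 20: rhs = 4, matching y values: 2, 21 (2 points).
  x = 21: rhs = 7, matching y values: none (0 points).
  x = 22: rhs = 21, matching y values: none (0 points).
Total affine count: 20.
Full point count |E(F_23)| = 20 + 1 = 21.
Hasse bound: |21 − (23+1)| = |-3| = 3 ≤ 2√23 ≈ 9.5917 ✓.


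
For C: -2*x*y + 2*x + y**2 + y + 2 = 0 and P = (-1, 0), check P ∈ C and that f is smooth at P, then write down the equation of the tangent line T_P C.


Tangent line at P: 2*x + 3*y + 2 = 0.

Step 1: f(-1, 0) = 0, so P lies on C.
Step 2: partial derivatives
  f_x(x, y) = 2 - 2*y, f_y(x, y) = -2*x + 2*y + 1.
  f_x(P) = 2, f_y(P) = 3 (gradient nonzero, so P is smooth).
Step 3: tangent line at P: 2·(x − -1) + 3·(y − 0) = 0.
Expanding: 2*x + 3*y + 2 = 0.


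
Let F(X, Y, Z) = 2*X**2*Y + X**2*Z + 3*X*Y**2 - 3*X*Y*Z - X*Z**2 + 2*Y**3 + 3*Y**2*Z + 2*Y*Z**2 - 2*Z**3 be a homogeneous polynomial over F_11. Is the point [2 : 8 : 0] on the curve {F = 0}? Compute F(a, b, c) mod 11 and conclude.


F(2,8,0) ≡ 9 (mod 11); P is NOT on the curve.

Evaluate F(2, 8, 0) term-by-term (mod 11).
  2*X**2*Y ↦ 2·4·8·1 = 64
  X**2*Z ↦ 1·4·1·0 = 0
  3*X*Y**2 ↦ 3·2·64·1 = 384
  -3*X*Y*Z ↦ -3·2·8·0 = 0
  -X*Z**2 ↦ -1·2·1·0 = 0
  2*Y**3 ↦ 2·1·512·1 = 1024
  3*Y**2*Z ↦ 3·1·64·0 = 0
  2*Y*Z**2 ↦ 2·1·8·0 = 0
  -2*Z**3 ↦ -2·1·1·0 = 0
Sum: F(2, 8, 0) = (64) + (0) + (384) + (0) + (0) + (1024) + (0) + (0) + (0) = 1472.
Reducing mod 11: 1472 ≡ 9 (mod 11).
Since F(a, b, c) ≡ 9 ≠ 0 (mod 11), P does NOT lie on the curve.


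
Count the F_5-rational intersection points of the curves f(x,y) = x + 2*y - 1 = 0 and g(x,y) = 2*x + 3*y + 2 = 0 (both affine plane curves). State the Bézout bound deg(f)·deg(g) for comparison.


Common zeros: {(3, 4)}; count = 1; Bézout bound = 1.

deg(f) = 1, deg(g) = 1, so Bézout bound = 1.
Scan x ∈ F_5. For each x, list the y ∈ F_5 with f(x, y) ≡ 0 and those with g(x, y) ≡ 0 (mod 5); the common zeros in that column are the intersection.
  x = 0: f ≡ 0 at y ∈ {3}; g ≡ 0 at y ∈ {1}; common: ∅.
  x = 1: f ≡ 0 at y ∈ {0}; g ≡ 0 at y ∈ {2}; common: ∅.
  x = 2: f ≡ 0 at y ∈ {2}; g ≡ 0 at y ∈ {3}; common: ∅.
  x = 3: f ≡ 0 at y ∈ {4}; g ≡ 0 at y ∈ {4}; common: {4}.
  x = 4: f ≡ 0 at y ∈ {1}; g ≡ 0 at y ∈ {0}; common: ∅.
Collecting: common zeros = {(3, 4)}, so the count is 1.
Comparison with the Bézout bound: 1 ≤ 1 = deg(f)·deg(g), as expected for curves with no common component (the bound is attained).


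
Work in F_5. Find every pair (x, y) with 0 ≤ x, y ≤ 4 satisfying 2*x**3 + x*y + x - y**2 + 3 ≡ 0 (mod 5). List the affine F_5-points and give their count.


Affine F_5-points: {(1, 3), (3, 0), (3, 3), (4, 0), (4, 4)}; count = 5.

For each of the 25 pairs (x, y) ∈ F_5², evaluate f(x, y) mod 5. Record the zeros.
  x = 0: [0↦3, 1↦2, 2↦4, 3↦4, 4↦2]  zeros at y ∈ ∅
  x = 1: [0↦1, 1↦1, 2↦4, 3↦0, 4↦4]  zeros at y ∈ {3}
  x = 2: [0↦1, 1↦2, 2↦1, 3↦3, 4↦3]  zeros at y ∈ ∅
  x = 3: [0↦0, 1↦2, 2↦2, 3↦0, 4↦1]  zeros at y ∈ {0, 3}
  x = 4: [0↦0, 1↦3, 2↦4, 3↦3, 4↦0]  zeros at y ∈ {0, 4}
Collecting zeros: affine points = {(1, 3), (3, 0), (3, 3), (4, 0), (4, 4)}.
Total count |C(F_5)_aff| = 5.


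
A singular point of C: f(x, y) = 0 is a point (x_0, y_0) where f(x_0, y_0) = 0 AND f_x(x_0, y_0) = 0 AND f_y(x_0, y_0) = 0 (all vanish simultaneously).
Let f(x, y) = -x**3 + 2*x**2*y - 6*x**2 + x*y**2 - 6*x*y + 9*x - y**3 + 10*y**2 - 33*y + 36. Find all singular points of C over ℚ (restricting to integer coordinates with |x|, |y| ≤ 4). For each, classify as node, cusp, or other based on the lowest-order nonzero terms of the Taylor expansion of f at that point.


Singular points: {(0, 3)}; classification: cusp.

Compute partial derivatives:
  f_x = -3*x**2 + 4*x*y - 12*x + y**2 - 6*y + 9.
  f_y = 2*x**2 + 2*x*y - 6*x - 3*y**2 + 20*y - 33.
Scan x_0 ∈ {−4, ..., 4}. For each x_0, f_y(x_0, y) is a polynomial in y; find its integer roots y ∈ {−4, ..., 4}, then test f_x and f at those candidates.
  x = -4: f_y(-4, y) = -3*y**2 + 12*y + 23; no integer root y with |y| ≤ 4.
  x = -3: f_y(-3, y) = -3*y**2 + 14*y + 3; no integer root y with |y| ≤ 4.
  x = -2: f_y(-2, y) = -3*y**2 + 16*y - 13; vanishes at y ∈ {1}. (-2, 1): f_x = 8 ≠ 0.
  x = -1: f_y(-1, y) = -3*y**2 + 18*y - 25; no integer root y with |y| ≤ 4.
  x = 0: f_y(0, y) = -3*y**2 + 20*y - 33; vanishes at y ∈ {3}. (0, 3): f_x = 0, f = 0 — SINGULAR.
  x = 1: f_y(1, y) = -3*y**2 + 22*y - 37; no integer root y with |y| ≤ 4.
  x = 2: f_y(2, y) = -3*y**2 + 24*y - 37; no integer root y with |y| ≤ 4.
  x = 3: f_y(3, y) = -3*y**2 + 26*y - 33; no integer root y with |y| ≤ 4.
  x = 4: f_y(4, y) = -3*y**2 + 28*y - 25; vanishes at y ∈ {1}. (4, 1): f_x = -76 ≠ 0.
Only singular point on the grid: (0, 3).
Classify: substitute x = 0 + u, y = 3 + v and expand: f = -u**3 + 2*u**2*v + u*v**2 - v**3 + v**2.
No constant or linear terms (consistent with a singular point). Quadratic part: v**2. Cubic part: -u**3 + 2*u**2*v + u*v**2 - v**3.
The quadratic part v**2 is a perfect square, so there is a single (double) tangent line v = 0, i.e. y = 3. Restricting the cubic part to that line (v = 0) leaves -u**3 ≠ 0, so f is not divisible by v and the branch is v² ≈ u**3 to lowest order — this is a cusp.
Classification: cusp.


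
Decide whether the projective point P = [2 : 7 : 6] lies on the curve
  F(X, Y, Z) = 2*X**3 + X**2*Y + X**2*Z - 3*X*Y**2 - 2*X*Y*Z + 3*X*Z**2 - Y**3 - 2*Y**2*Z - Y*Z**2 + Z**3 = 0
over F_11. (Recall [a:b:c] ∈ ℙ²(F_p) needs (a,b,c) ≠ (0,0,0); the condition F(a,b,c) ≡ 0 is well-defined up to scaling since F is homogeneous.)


F(2,7,6) ≡ 10 (mod 11); P is NOT on the curve.

Evaluate F(2, 7, 6) term-by-term (mod 11).
  2*X**3 ↦ 2·8·1·1 = 16
  X**2*Y ↦ 1·4·7·1 = 28
  X**2*Z ↦ 1·4·1·6 = 24
  -3*X*Y**2 ↦ -3·2·49·1 = -294
  -2*X*Y*Z ↦ -2·2·7·6 = -168
  3*X*Z**2 ↦ 3·2·1·36 = 216
  -Y**3 ↦ -1·1·343·1 = -343
  -2*Y**2*Z ↦ -2·1·49·6 = -588
  -Y*Z**2 ↦ -1·1·7·36 = -252
  Z**3 ↦ 1·1·1·216 = 216
Sum: F(2, 7, 6) = (16) + (28) + (24) + (-294) + (-168) + (216) + (-343) + (-588) + (-252) + (216) = -1145.
Reducing mod 11: -1145 ≡ 10 (mod 11).
Since F(a, b, c) ≡ 10 ≠ 0 (mod 11), P does NOT lie on the curve.


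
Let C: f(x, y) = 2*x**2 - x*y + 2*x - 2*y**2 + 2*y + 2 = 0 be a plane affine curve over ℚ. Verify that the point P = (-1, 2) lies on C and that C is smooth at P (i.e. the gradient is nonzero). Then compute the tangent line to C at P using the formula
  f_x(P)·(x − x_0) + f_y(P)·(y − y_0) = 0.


Tangent line at P: -4*x - 5*y + 6 = 0.

Step 1: f(-1, 2) = 0, so P lies on C.
Step 2: partial derivatives
  f_x(x, y) = 4*x - y + 2, f_y(x, y) = -x - 4*y + 2.
  f_x(P) = -4, f_y(P) = -5 (gradient nonzero, so P is smooth).
Step 3: tangent line at P: -4·(x − -1) + -5·(y − 2) = 0.
Expanding: -4*x - 5*y + 6 = 0.


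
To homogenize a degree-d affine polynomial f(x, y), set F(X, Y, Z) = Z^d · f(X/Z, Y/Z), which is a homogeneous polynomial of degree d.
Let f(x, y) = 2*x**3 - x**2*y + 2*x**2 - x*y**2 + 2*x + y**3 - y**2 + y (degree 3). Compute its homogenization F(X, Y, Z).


F(X, Y, Z) = 2*X**3 - X**2*Y + 2*X**2*Z - X*Y**2 + 2*X*Z**2 + Y**3 - Y**2*Z + Y*Z**2

deg(f) = 3.
Substitute x = X/Z, y = Y/Z into f, then multiply by Z^3.
  monomial 2·x^3·y^0 ↦ 2·X^3·Y^0·Z^0.
  monomial -1·x^2·y^1 ↦ -1·X^2·Y^1·Z^0.
  monomial 2·x^2·y^0 ↦ 2·X^2·Y^0·Z^1.
  monomial -1·x^1·y^2 ↦ -1·X^1·Y^2·Z^0.
  monomial 2·x^1·y^0 ↦ 2·X^1·Y^0·Z^2.
  monomial 1·x^0·y^3 ↦ 1·X^0·Y^3·Z^0.
  monomial -1·x^0·y^2 ↦ -1·X^0·Y^2·Z^1.
  monomial 1·x^0·y^1 ↦ 1·X^0·Y^1·Z^2.
Collecting: F(X, Y, Z) = 2*X**3 - X**2*Y + 2*X**2*Z - X*Y**2 + 2*X*Z**2 + Y**3 - Y**2*Z + Y*Z**2.


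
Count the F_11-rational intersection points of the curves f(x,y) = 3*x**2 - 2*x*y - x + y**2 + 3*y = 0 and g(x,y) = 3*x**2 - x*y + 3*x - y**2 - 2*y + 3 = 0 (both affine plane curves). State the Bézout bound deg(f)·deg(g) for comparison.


Common zeros: {(0, 8), (2, 4), (3, 1), (9, 3)}; count = 4; Bézout bound = 4.

deg(f) = 2, deg(g) = 2, so Bézout bound = 4.
Scan x ∈ F_11. For each x, list the y ∈ F_11 with f(x, y) ≡ 0 and those with g(x, y) ≡ 0 (mod 11); the common zeros in that column are the intersection.
  x = 0: f ≡ 0 at y ∈ {0, 8}; g ≡ 0 at y ∈ {1, 8}; common: {8}.
  x = 1: f ≡ 0 at y ∈ {4, 6}; g ≡ 0 at y ∈ {9, 10}; common: ∅.
  x = 2: f ≡ 0 at y ∈ {4, 8}; g ≡ 0 at y ∈ {3, 4}; common: {4}.
  x = 3: f ≡ 0 at y ∈ {1, 2}; g ≡ 0 at y ∈ {1, 5}; common: {1}.
  x = 4: f ≡ 0 at y ∈ {0, 5}; g ≡ 0 at y ∈ ∅; common: ∅.
  x = 5: f ≡ 0 at y ∈ {9}; g ≡ 0 at y ∈ {5, 10}; common: ∅.
  x = 6: f ≡ 0 at y ∈ {2, 7}; g ≡ 0 at y ∈ ∅; common: ∅.
  x = 7: f ≡ 0 at y ∈ {5, 6}; g ≡ 0 at y ∈ ∅; common: ∅.
  x = 8: f ≡ 0 at y ∈ {3, 10}; g ≡ 0 at y ∈ ∅; common: ∅.
  x = 9: f ≡ 0 at y ∈ {1, 3}; g ≡ 0 at y ∈ {3, 8}; common: {3}.
  x = 10: f ≡ 0 at y ∈ {7, 10}; g ≡ 0 at y ∈ ∅; common: ∅.
Collecting: common zeros = {(0, 8), (2, 4), (3, 1), (9, 3)}, so the count is 4.
Comparison with the Bézout bound: 4 ≤ 4 = deg(f)·deg(g), as expected for curves with no common component (the bound is attained).


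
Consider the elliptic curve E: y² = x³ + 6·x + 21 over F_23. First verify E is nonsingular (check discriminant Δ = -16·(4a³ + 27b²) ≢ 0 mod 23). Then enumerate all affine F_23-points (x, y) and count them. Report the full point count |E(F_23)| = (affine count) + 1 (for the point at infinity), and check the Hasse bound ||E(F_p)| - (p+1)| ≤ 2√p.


Affine points = {(2, 8), (2, 15), (8, 11), (8, 12), (10, 0), (12, 2), (12, 21), (15, 6), (15, 17), (16, 2), (16, 21), (18, 2), (18, 21), (19, 5), (19, 18), (21, 1), (21, 22)}; affine count = 17; |E(F_23)| = 18.

Discriminant check: Δ ∝ 4a³ + 27b² = 4·6³ + 27·21² = 4·216 + 27·441 ≡ 6 (mod 23). Nonzero ⇒ E is nonsingular.
For each x ∈ F_23, compute rhs = x³ + 6·x + 21 mod 23, then count y ∈ F_23 with y² ≡ rhs.
  x = 0: rhs = 21, matching y values: none (0 points).
  x = 1: rhs = 5, matching y values: none (0 points).
  x = 2: rhs = 18, matching y values: 8, 15 (2 points).
  x = 3: rhs = 20, matching y values: none (0 points).
  x = 4: rhs = 17, matching y values: none (0 points).
  x = 5: rhs = 15, matching y values: none (0 points).
  x = 6: rhs = 20, matching y values: none (0 points).
  x = 7: rhs = 15, matching y values: none (0 points).
  x = 8: rhs = 6, matching y values: 11, 12 (2 points).
  x = 9: rhs = 22, matching y values: none (0 points).
  x = 10: rhs = 0, matching y values: 0 (1 points).
  x = 11: rhs = 15, matching y values: none (0 points).
  x = 12: rhs = 4, matching y values: 2, 21 (2 points).
  x = 13: rhs = 19, matching y values: none (0 points).
  x = 14: rhs = 20, matching y values: none (0 points).
  x = 15: rhs = 13, matching y values: 6, 17 (2 points).
  x = 16: rhs = 4, matching y values: 2, 21 (2 points).
  x = 17: rhs = 22, matching y values: none (0 points).
  x = 18: rhs = 4, matching y values: 2, 21 (2 points).
  x = 19: rhs = 2, matching y values: 5, 18 (2 points).
  x = 20: rhs = 22, matching y values: none (0 points).
  x = 21: rhs = 1, matching y values: 1, 22 (2 points).
  x = 22: rhs = 14, matching y values: none (0 points).
Total affine count: 17.
Full point count |E(F_23)| = 17 + 1 = 18.
Hasse bound: |18 − (23+1)| = |-6| = 6 ≤ 2√23 ≈ 9.5917 ✓.


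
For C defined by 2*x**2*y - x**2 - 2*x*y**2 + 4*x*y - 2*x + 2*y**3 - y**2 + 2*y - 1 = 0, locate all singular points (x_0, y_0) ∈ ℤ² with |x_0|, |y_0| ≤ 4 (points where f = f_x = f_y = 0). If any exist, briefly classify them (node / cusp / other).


Singular points: {(-1, 0)}; classification: node.

Compute partial derivatives:
  f_x = 4*x*y - 2*x - 2*y**2 + 4*y - 2.
  f_y = 2*x**2 - 4*x*y + 4*x + 6*y**2 - 2*y + 2.
Scan x_0 ∈ {−4, ..., 4}. For each x_0, f_y(x_0, y) is a polynomial in y; find its integer roots y ∈ {−4, ..., 4}, then test f_x and f at those candidates.
  x = -4: f_y(-4, y) = 6*y**2 + 14*y + 18; no integer root y with |y| ≤ 4.
  x = -3: f_y(-3, y) = 6*y**2 + 10*y + 8; no integer root y with |y| ≤ 4.
  x = -2: f_y(-2, y) = 6*y**2 + 6*y + 2; no integer root y with |y| ≤ 4.
  x = -1: f_y(-1, y) = 6*y**2 + 2*y; vanishes at y ∈ {0}. (-1, 0): f_x = 0, f = 0 — SINGULAR.
  x = 0: f_y(0, y) = 6*y**2 - 2*y + 2; no integer root y with |y| ≤ 4.
  x = 1: f_y(1, y) = 6*y**2 - 6*y + 8; no integer root y with |y| ≤ 4.
  x = 2: f_y(2, y) = 6*y**2 - 10*y + 18; no integer root y with |y| ≤ 4.
  x = 3: f_y(3, y) = 6*y**2 - 14*y + 32; no integer root y with |y| ≤ 4.
  x = 4: f_y(4, y) = 6*y**2 - 18*y + 50; no integer root y with |y| ≤ 4.
Only singular point on the grid: (-1, 0).
Classify: substitute x = -1 + u, y = 0 + v and expand: f = 2*u**2*v - u**2 - 2*u*v**2 + 2*v**3 + v**2.
No constant or linear terms (consistent with a singular point). Quadratic part: -u**2 + v**2. Cubic part: 2*u**2*v - 2*u*v**2 + 2*v**3.
The quadratic part v**2 - u**2 = (v − u)(v + u) splits into two distinct linear factors, so there are two distinct tangent lines y − 0 = ±(x − -1) — this is a node (ordinary double point).
Classification: node.


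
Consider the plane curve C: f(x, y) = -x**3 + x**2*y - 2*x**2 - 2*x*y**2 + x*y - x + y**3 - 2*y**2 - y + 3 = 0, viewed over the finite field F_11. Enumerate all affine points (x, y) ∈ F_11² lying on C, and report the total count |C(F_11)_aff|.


Affine F_11-points: {(0, 9), (1, 6), (7, 8), (7, 9), (7, 10)}; count = 5.

For each of the 121 pairs (x, y) ∈ F_11², evaluate f(x, y) mod 11. Record the zeros.
  x = 0: [0↦3, 1↦1, 2↦1, 3↦9, 4↦9, 5↦7, 6↦9, 7↦10, 8↦5, 9↦0, 10↦1]  zeros at y ∈ {9}
  x = 1: [0↦10, 1↦8, 2↦4, 3↦4, 4↦3, 5↦7, 6↦0, 7↦10, 8↦10, 9↦6, 10↦4]  zeros at y ∈ {6}
  x = 2: [0↦7, 1↦7, 2↦1, 3↦6, 4↦6, 5↦7, 6↦4, 7↦3, 8↦10, 9↦9, 10↦6]  zeros at y ∈ ∅
  x = 3: [0↦10, 1↦3, 2↦8, 3↦9, 4↦1, 5↦1, 6↦4, 7↦5, 8↦10, 9↦3, 10↦1]  zeros at y ∈ ∅
  x = 4: [0↦2, 1↦1, 2↦8, 3↦7, 4↦4, 5↦5, 6↦5, 7↦10, 8↦4, 9↦4, 10↦5]  zeros at y ∈ ∅
  x = 5: [0↦10, 1↦6, 2↦6, 3↦5, 4↦9, 5↦2, 6↦1, 7↦1, 8↦8, 9↦6, 10↦1]  zeros at y ∈ ∅
  x = 6: [0↦6, 1↦1, 2↦7, 3↦8, 4↦10, 5↦8, 6↦8, 7↦5, 8↦5, 9↦3, 10↦5]  zeros at y ∈ ∅
  x = 7: [0↦6, 1↦2, 2↦5, 3↦10, 4↦1, 5↦6, 6↦9, 7↦5, 8↦0, 9↦0, 10↦0]  zeros at y ∈ {8, 9, 10}
  x = 8: [0↦4, 1↦3, 2↦5, 3↦5, 4↦9, 5↦1, 6↦9, 7↦6, 8↦9, 9↦2, 10↦2]  zeros at y ∈ ∅
  x = 9: [0↦5, 1↦9, 2↦1, 3↦9, 4↦6, 5↦9, 6↦2, 7↦2, 8↦4, 9↦3, 10↦5]  zeros at y ∈ ∅
  x = 10: [0↦3, 1↦3, 2↦9, 3↦5, 4↦8, 5↦2, 6↦4, 7↦9, 8↦1, 9↦8, 10↦3]  zeros at y ∈ ∅
Collecting zeros: affine points = {(0, 9), (1, 6), (7, 8), (7, 9), (7, 10)}.
Total count |C(F_11)_aff| = 5.


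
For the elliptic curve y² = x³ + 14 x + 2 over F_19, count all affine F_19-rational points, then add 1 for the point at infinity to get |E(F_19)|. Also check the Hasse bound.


Affine points = {(1, 6), (1, 13), (2, 0), (5, 8), (5, 11), (6, 6), (6, 13), (7, 5), (7, 14), (11, 9), (11, 10), (12, 6), (12, 13), (13, 5), (13, 14), (14, 4), (14, 15), (16, 3), (16, 16), (17, 2), (17, 17), (18, 5), (18, 14)}; affine count = 23; |E(F_19)| = 24.

Discriminant check: Δ ∝ 4a³ + 27b² = 4·14³ + 27·2² = 4·2744 + 27·4 ≡ 7 (mod 19). Nonzero ⇒ E is nonsingular.
For each x ∈ F_19, compute rhs = x³ + 14·x + 2 mod 19, then count y ∈ F_19 with y² ≡ rhs.
  x = 0: rhs = 2, matching y values: none (0 points).
  x = 1: rhs = 17, matching y values: 6, 13 (2 points).
  x = 2: rhs = 0, matching y values: 0 (1 points).
  x = 3: rhs = 14, matching y values: none (0 points).
  x = 4: rhs = 8, matching y values: none (0 points).
  x = 5: rhs = 7, matching y values: 8, 11 (2 points).
  x = 6: rhs = 17, matching y values: 6, 13 (2 points).
  x = 7: rhs = 6, matching y values: 5, 14 (2 points).
  x = 8: rhs = 18, matching y values: none (0 points).
  x = 9: rhs = 2, matching y values: none (0 points).
  x = 10: rhs = 2, matching y values: none (0 points).
  x = 11: rhs = 5, matching y values: 9, 10 (2 points).
  x = 12: rhs = 17, matching y values: 6, 13 (2 points).
  x = 13: rhs = 6, matching y values: 5, 14 (2 points).
  x = 14: rhs = 16, matching y values: 4, 15 (2 points).
  x = 15: rhs = 15, matching y values: none (0 points).
  x = 16: rhs = 9, matching y values: 3, 16 (2 points).
  x = 17: rhs = 4, matching y values: 2, 17 (2 points).
  x = 18: rhs = 6, matching y values: 5, 14 (2 points).
Total affine count: 23.
Full point count |E(F_19)| = 23 + 1 = 24.
Hasse bound: |24 − (19+1)| = |4| = 4 ≤ 2√19 ≈ 8.7178 ✓.


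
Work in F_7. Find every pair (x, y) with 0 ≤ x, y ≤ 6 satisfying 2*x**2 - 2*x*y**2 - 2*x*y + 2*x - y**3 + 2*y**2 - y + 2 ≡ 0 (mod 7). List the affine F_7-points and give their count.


Affine F_7-points: {(0, 2), (1, 4), (2, 0), (3, 1), (4, 0), (4, 4), (5, 1), (5, 2), (5, 3), (6, 3)}; count = 10.

For each of the 49 pairs (x, y) ∈ F_7², evaluate f(x, y) mod 7. Record the zeros.
  x = 0: [0↦2, 1↦2, 2↦0, 3↦4, 4↦1, 5↦6, 6↦6]  zeros at y ∈ {2}
  x = 1: [0↦6, 1↦2, 2↦6, 3↦5, 4↦0, 5↦6, 6↦3]  zeros at y ∈ {4}
  x = 2: [0↦0, 1↦6, 2↦2, 3↦3, 4↦3, 5↦3, 6↦4]  zeros at y ∈ {0}
  x = 3: [0↦5, 1↦0, 2↦2, 3↦5, 4↦3, 5↦4, 6↦2]  zeros at y ∈ {1}
  x = 4: [0↦0, 1↦5, 2↦6, 3↦4, 4↦0, 5↦2, 6↦4]  zeros at y ∈ {0, 4}
  x = 5: [0↦6, 1↦0, 2↦0, 3↦0, 4↦1, 5↦4, 6↦3]  zeros at y ∈ {1, 2, 3}
  x = 6: [0↦2, 1↦6, 2↦5, 3↦0, 4↦6, 5↦3, 6↦6]  zeros at y ∈ {3}
Collecting zeros: affine points = {(0, 2), (1, 4), (2, 0), (3, 1), (4, 0), (4, 4), (5, 1), (5, 2), (5, 3), (6, 3)}.
Total count |C(F_7)_aff| = 10.


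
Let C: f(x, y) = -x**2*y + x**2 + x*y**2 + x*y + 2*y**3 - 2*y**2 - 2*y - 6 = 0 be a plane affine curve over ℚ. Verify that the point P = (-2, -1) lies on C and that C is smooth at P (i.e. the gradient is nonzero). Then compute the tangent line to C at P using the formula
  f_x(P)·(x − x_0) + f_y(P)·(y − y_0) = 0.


Tangent line at P: -8*x + 6*y - 10 = 0.

Step 1: f(-2, -1) = 0, so P lies on C.
Step 2: partial derivatives
  f_x(x, y) = -2*x*y + 2*x + y**2 + y, f_y(x, y) = -x**2 + 2*x*y + x + 6*y**2 - 4*y - 2.
  f_x(P) = -8, f_y(P) = 6 (gradient nonzero, so P is smooth).
Step 3: tangent line at P: -8·(x − -2) + 6·(y − -1) = 0.
Expanding: -8*x + 6*y - 10 = 0.


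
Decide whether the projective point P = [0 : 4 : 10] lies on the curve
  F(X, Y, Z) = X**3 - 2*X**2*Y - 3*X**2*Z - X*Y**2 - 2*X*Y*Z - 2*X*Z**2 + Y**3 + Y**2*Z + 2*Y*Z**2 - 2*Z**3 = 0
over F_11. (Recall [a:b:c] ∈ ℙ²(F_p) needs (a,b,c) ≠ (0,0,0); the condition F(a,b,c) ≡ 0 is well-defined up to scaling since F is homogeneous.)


F(0,4,10) ≡ 3 (mod 11); P is NOT on the curve.

Evaluate F(0, 4, 10) term-by-term (mod 11).
  X**3 ↦ 1·0·1·1 = 0
  -2*X**2*Y ↦ -2·0·4·1 = 0
  -3*X**2*Z ↦ -3·0·1·10 = 0
  -X*Y**2 ↦ -1·0·16·1 = 0
  -2*X*Y*Z ↦ -2·0·4·10 = 0
  -2*X*Z**2 ↦ -2·0·1·100 = 0
  Y**3 ↦ 1·1·64·1 = 64
  Y**2*Z ↦ 1·1·16·10 = 160
  2*Y*Z**2 ↦ 2·1·4·100 = 800
  -2*Z**3 ↦ -2·1·1·1000 = -2000
Sum: F(0, 4, 10) = (0) + (0) + (0) + (0) + (0) + (0) + (64) + (160) + (800) + (-2000) = -976.
Reducing mod 11: -976 ≡ 3 (mod 11).
Since F(a, b, c) ≡ 3 ≠ 0 (mod 11), P does NOT lie on the curve.


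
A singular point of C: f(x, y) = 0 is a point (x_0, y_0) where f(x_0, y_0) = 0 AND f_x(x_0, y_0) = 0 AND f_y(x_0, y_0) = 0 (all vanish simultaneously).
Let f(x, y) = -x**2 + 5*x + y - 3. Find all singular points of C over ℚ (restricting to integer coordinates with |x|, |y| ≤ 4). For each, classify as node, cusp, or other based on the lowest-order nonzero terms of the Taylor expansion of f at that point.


No singular points in the scanned grid; C is smooth there.

Compute partial derivatives:
  f_x = 5 - 2*x.
  f_y = 1.
f_y = 1 is a nonzero constant, so f_y never vanishes: no point (x, y) can satisfy f = f_x = f_y = 0. In particular no (x, y) ∈ {−4, ..., 4}² is singular; the curve is smooth.


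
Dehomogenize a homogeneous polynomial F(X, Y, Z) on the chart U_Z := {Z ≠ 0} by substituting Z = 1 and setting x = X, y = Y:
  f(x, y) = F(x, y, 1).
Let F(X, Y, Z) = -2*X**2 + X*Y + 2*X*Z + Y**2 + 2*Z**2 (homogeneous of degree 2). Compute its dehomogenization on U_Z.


f(x, y) = -2*x**2 + x*y + 2*x + y**2 + 2

On U_Z we set Z = 1. Each monomial c·X^i·Y^j·Z^k in F becomes c·x^i·y^j·1^k = c·x^i·y^j.
Substituting Z = 1: F(X, Y, 1) = -2*x**2 + x*y + 2*x + y**2 + 2.
Note: deg(f) ≤ deg(F) = 2; strict inequality happens when F is divisible by Z (lost terms).


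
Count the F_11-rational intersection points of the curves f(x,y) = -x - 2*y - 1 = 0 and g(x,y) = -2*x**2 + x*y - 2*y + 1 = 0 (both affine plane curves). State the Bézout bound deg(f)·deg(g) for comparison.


Common zeros: {(1, 10), (8, 1)}; count = 2; Bézout bound = 2.

deg(f) = 1, deg(g) = 2, so Bézout bound = 2.
Scan x ∈ F_11. For each x, list the y ∈ F_11 with f(x, y) ≡ 0 and those with g(x, y) ≡ 0 (mod 11); the common zeros in that column are the intersection.
  x = 0: f ≡ 0 at y ∈ {5}; g ≡ 0 at y ∈ {6}; common: ∅.
  x = 1: f ≡ 0 at y ∈ {10}; g ≡ 0 at y ∈ {10}; common: {10}.
  x = 2: f ≡ 0 at y ∈ {4}; g ≡ 0 at y ∈ ∅; common: ∅.
  x = 3: f ≡ 0 at y ∈ {9}; g ≡ 0 at y ∈ {6}; common: ∅.
  x = 4: f ≡ 0 at y ∈ {3}; g ≡ 0 at y ∈ {10}; common: ∅.
  x = 5: f ≡ 0 at y ∈ {8}; g ≡ 0 at y ∈ {9}; common: ∅.
  x = 6: f ≡ 0 at y ∈ {2}; g ≡ 0 at y ∈ {4}; common: ∅.
  x = 7: f ≡ 0 at y ∈ {7}; g ≡ 0 at y ∈ {4}; common: ∅.
  x = 8: f ≡ 0 at y ∈ {1}; g ≡ 0 at y ∈ {1}; common: {1}.
  x = 9: f ≡ 0 at y ∈ {6}; g ≡ 0 at y ∈ {1}; common: ∅.
  x = 10: f ≡ 0 at y ∈ {0}; g ≡ 0 at y ∈ {7}; common: ∅.
Collecting: common zeros = {(1, 10), (8, 1)}, so the count is 2.
Comparison with the Bézout bound: 2 ≤ 2 = deg(f)·deg(g), as expected for curves with no common component (the bound is attained).


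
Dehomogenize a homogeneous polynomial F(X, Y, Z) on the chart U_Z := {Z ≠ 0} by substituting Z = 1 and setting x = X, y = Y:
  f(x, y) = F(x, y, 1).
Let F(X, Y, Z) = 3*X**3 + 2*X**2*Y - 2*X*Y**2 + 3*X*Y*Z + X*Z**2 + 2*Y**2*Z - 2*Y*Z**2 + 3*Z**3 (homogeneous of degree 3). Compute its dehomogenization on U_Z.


f(x, y) = 3*x**3 + 2*x**2*y - 2*x*y**2 + 3*x*y + x + 2*y**2 - 2*y + 3

On U_Z we set Z = 1. Each monomial c·X^i·Y^j·Z^k in F becomes c·x^i·y^j·1^k = c·x^i·y^j.
Substituting Z = 1: F(X, Y, 1) = 3*x**3 + 2*x**2*y - 2*x*y**2 + 3*x*y + x + 2*y**2 - 2*y + 3.
Note: deg(f) ≤ deg(F) = 3; strict inequality happens when F is divisible by Z (lost terms).


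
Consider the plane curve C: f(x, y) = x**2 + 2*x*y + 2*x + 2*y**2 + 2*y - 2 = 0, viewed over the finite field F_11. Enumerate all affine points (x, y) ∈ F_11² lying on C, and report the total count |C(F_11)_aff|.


Affine F_11-points: {(0, 3), (0, 7), (3, 3), (3, 4), (4, 0), (4, 6), (5, 0), (5, 5), (6, 7), (6, 8), (9, 4), (9, 8)}; count = 12.

For each of the 121 pairs (x, y) ∈ F_11², evaluate f(x, y) mod 11. Record the zeros.
  x = 0: [0↦9, 1↦2, 2↦10, 3↦0, 4↦5, 5↦3, 6↦5, 7↦0, 8↦10, 9↦2, 10↦9]  zeros at y ∈ {3, 7}
  x = 1: [0↦1, 1↦7, 2↦6, 3↦9, 4↦5, 5↦5, 6↦9, 7↦6, 8↦7, 9↦1, 10↦10]  zeros at y ∈ ∅
  x = 2: [0↦6, 1↦3, 2↦4, 3↦9, 4↦7, 5↦9, 6↦4, 7↦3, 8↦6, 9↦2, 10↦2]  zeros at y ∈ ∅
  x = 3: [0↦2, 1↦1, 2↦4, 3↦0, 4↦0, 5↦4, 6↦1, 7↦2, 8↦7, 9↦5, 10↦7]  zeros at y ∈ {3, 4}
  x = 4: [0↦0, 1↦1, 2↦6, 3↦4, 4↦6, 5↦1, 6↦0, 7↦3, 8↦10, 9↦10, 10↦3]  zeros at y ∈ {0, 6}
  x = 5: [0↦0, 1↦3, 2↦10, 3↦10, 4↦3, 5↦0, 6↦1, 7↦6, 8↦4, 9↦6, 10↦1]  zeros at y ∈ {0, 5}
  x = 6: [0↦2, 1↦7, 2↦5, 3↦7, 4↦2, 5↦1, 6↦4, 7↦0, 8↦0, 9↦4, 10↦1]  zeros at y ∈ {7, 8}
  x = 7: [0↦6, 1↦2, 2↦2, 3↦6, 4↦3, 5↦4, 6↦9, 7↦7, 8↦9, 9↦4, 10↦3]  zeros at y ∈ ∅
  x = 8: [0↦1, 1↦10, 2↦1, 3↦7, 4↦6, 5↦9, 6↦5, 7↦5, 8↦9, 9↦6, 10↦7]  zeros at y ∈ ∅
  x = 9: [0↦9, 1↦9, 2↦2, 3↦10, 4↦0, 5↦5, 6↦3, 7↦5, 8↦0, 9↦10, 10↦2]  zeros at y ∈ {4, 8}
  x = 10: [0↦8, 1↦10, 2↦5, 3↦4, 4↦7, 5↦3, 6↦3, 7↦7, 8↦4, 9↦5, 10↦10]  zeros at y ∈ ∅
Collecting zeros: affine points = {(0, 3), (0, 7), (3, 3), (3, 4), (4, 0), (4, 6), (5, 0), (5, 5), (6, 7), (6, 8), (9, 4), (9, 8)}.
Total count |C(F_11)_aff| = 12.


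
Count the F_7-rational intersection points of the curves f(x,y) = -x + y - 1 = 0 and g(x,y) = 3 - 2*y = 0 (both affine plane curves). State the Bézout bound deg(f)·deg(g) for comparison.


Common zeros: {(4, 5)}; count = 1; Bézout bound = 1.

deg(f) = 1, deg(g) = 1, so Bézout bound = 1.
Scan x ∈ F_7. For each x, list the y ∈ F_7 with f(x, y) ≡ 0 and those with g(x, y) ≡ 0 (mod 7); the common zeros in that column are the intersection.
  x = 0: f ≡ 0 at y ∈ {1}; g ≡ 0 at y ∈ {5}; common: ∅.
  x = 1: f ≡ 0 at y ∈ {2}; g ≡ 0 at y ∈ {5}; common: ∅.
  x = 2: f ≡ 0 at y ∈ {3}; g ≡ 0 at y ∈ {5}; common: ∅.
  x = 3: f ≡ 0 at y ∈ {4}; g ≡ 0 at y ∈ {5}; common: ∅.
  x = 4: f ≡ 0 at y ∈ {5}; g ≡ 0 at y ∈ {5}; common: {5}.
  x = 5: f ≡ 0 at y ∈ {6}; g ≡ 0 at y ∈ {5}; common: ∅.
  x = 6: f ≡ 0 at y ∈ {0}; g ≡ 0 at y ∈ {5}; common: ∅.
Collecting: common zeros = {(4, 5)}, so the count is 1.
Comparison with the Bézout bound: 1 ≤ 1 = deg(f)·deg(g), as expected for curves with no common component (the bound is attained).


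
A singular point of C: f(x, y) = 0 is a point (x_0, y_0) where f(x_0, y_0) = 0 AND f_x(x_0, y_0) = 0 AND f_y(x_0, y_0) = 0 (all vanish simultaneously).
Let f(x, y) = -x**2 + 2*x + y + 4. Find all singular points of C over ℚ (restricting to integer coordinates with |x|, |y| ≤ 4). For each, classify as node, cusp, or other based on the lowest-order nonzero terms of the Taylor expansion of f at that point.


No singular points in the scanned grid; C is smooth there.

Compute partial derivatives:
  f_x = 2 - 2*x.
  f_y = 1.
f_y = 1 is a nonzero constant, so f_y never vanishes: no point (x, y) can satisfy f = f_x = f_y = 0. In particular no (x, y) ∈ {−4, ..., 4}² is singular; the curve is smooth.


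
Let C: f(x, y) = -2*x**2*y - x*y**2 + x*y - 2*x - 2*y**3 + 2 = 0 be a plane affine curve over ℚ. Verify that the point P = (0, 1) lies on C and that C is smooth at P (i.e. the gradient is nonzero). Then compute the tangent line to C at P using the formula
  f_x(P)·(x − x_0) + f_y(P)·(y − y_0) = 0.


Tangent line at P: -2*x - 6*y + 6 = 0.

Step 1: f(0, 1) = 0, so P lies on C.
Step 2: partial derivatives
  f_x(x, y) = -4*x*y - y**2 + y - 2, f_y(x, y) = -2*x**2 - 2*x*y + x - 6*y**2.
  f_x(P) = -2, f_y(P) = -6 (gradient nonzero, so P is smooth).
Step 3: tangent line at P: -2·(x − 0) + -6·(y − 1) = 0.
Expanding: -2*x - 6*y + 6 = 0.


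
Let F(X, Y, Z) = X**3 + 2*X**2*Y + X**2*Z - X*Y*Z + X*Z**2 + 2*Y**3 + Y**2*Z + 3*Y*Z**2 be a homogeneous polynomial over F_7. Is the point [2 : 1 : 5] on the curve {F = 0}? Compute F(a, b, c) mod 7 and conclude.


F(2,1,5) ≡ 4 (mod 7); P is NOT on the curve.

Evaluate F(2, 1, 5) term-by-term (mod 7).
  X**3 ↦ 1·8·1·1 = 8
  2*X**2*Y ↦ 2·4·1·1 = 8
  X**2*Z ↦ 1·4·1·5 = 20
  -X*Y*Z ↦ -1·2·1·5 = -10
  X*Z**2 ↦ 1·2·1·25 = 50
  2*Y**3 ↦ 2·1·1·1 = 2
  Y**2*Z ↦ 1·1·1·5 = 5
  3*Y*Z**2 ↦ 3·1·1·25 = 75
Sum: F(2, 1, 5) = (8) + (8) + (20) + (-10) + (50) + (2) + (5) + (75) = 158.
Reducing mod 7: 158 ≡ 4 (mod 7).
Since F(a, b, c) ≡ 4 ≠ 0 (mod 7), P does NOT lie on the curve.


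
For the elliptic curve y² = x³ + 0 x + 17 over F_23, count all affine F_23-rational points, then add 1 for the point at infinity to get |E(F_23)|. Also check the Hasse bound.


Affine points = {(1, 8), (1, 15), (2, 5), (2, 18), (4, 9), (4, 14), (5, 2), (5, 21), (6, 7), (6, 16), (8, 0), (13, 11), (13, 12), (14, 1), (14, 22), (17, 10), (17, 13), (20, 6), (20, 17), (21, 3), (21, 20), (22, 4), (22, 19)}; affine count = 23; |E(F_23)| = 24.

Discriminant check: Δ ∝ 4a³ + 27b² = 4·0³ + 27·17² = 4·0 + 27·289 ≡ 6 (mod 23). Nonzero ⇒ E is nonsingular.
For each x ∈ F_23, compute rhs = x³ + 0·x + 17 mod 23, then count y ∈ F_23 with y² ≡ rhs.
  x = 0: rhs = 17, matching y values: none (0 points).
  x = 1: rhs = 18, matching y values: 8, 15 (2 points).
  x = 2: rhs = 2, matching y values: 5, 18 (2 points).
  x = 3: rhs = 21, matching y values: none (0 points).
  x = 4: rhs = 12, matching y values: 9, 14 (2 points).
  x = 5: rhs = 4, matching y values: 2, 21 (2 points).
  x = 6: rhs = 3, matching y values: 7, 16 (2 points).
  x = 7: rhs = 15, matching y values: none (0 points).
  x = 8: rhs = 0, matching y values: 0 (1 points).
  x = 9: rhs = 10, matching y values: none (0 points).
  x = 10: rhs = 5, matching y values: none (0 points).
  x = 11: rhs = 14, matching y values: none (0 points).
  x = 12: rhs = 20, matching y values: none (0 points).
  x = 13: rhs = 6, matching y values: 11, 12 (2 points).
  x = 14: rhs = 1, matching y values: 1, 22 (2 points).
  x = 15: rhs = 11, matching y values: none (0 points).
  x = 16: rhs = 19, matching y values: none (0 points).
  x = 17: rhs = 8, matching y values: 10, 13 (2 points).
  x = 18: rhs = 7, matching y values: none (0 points).
  x = 19: rhs = 22, matching y values: none (0 points).
  x = 20: rhs = 13, matching y values: 6, 17 (2 points).
  x = 21: rhs = 9, matching y values: 3, 20 (2 points).
  x = 22: rhs = 16, matching y values: 4, 19 (2 points).
Total affine count: 23.
Full point count |E(F_23)| = 23 + 1 = 24.
Hasse bound: |24 − (23+1)| = |0| = 0 ≤ 2√23 ≈ 9.5917 ✓.


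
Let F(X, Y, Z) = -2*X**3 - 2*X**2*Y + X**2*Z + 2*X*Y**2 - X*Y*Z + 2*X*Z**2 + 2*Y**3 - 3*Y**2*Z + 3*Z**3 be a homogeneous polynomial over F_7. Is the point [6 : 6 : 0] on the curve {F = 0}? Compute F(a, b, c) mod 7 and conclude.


F(6,6,0) ≡ 0 (mod 7); P is on the curve.

Evaluate F(6, 6, 0) term-by-term (mod 7).
  -2*X**3 ↦ -2·216·1·1 = -432
  -2*X**2*Y ↦ -2·36·6·1 = -432
  X**2*Z ↦ 1·36·1·0 = 0
  2*X*Y**2 ↦ 2·6·36·1 = 432
  -X*Y*Z ↦ -1·6·6·0 = 0
  2*X*Z**2 ↦ 2·6·1·0 = 0
  2*Y**3 ↦ 2·1·216·1 = 432
  -3*Y**2*Z ↦ -3·1·36·0 = 0
  3*Z**3 ↦ 3·1·1·0 = 0
Sum: F(6, 6, 0) = (-432) + (-432) + (0) + (432) + (0) + (0) + (432) + (0) + (0) = 0.
Reducing mod 7: 0 ≡ 0 (mod 7).
Since F(a, b, c) ≡ 0 (mod 7), P lies on the curve.


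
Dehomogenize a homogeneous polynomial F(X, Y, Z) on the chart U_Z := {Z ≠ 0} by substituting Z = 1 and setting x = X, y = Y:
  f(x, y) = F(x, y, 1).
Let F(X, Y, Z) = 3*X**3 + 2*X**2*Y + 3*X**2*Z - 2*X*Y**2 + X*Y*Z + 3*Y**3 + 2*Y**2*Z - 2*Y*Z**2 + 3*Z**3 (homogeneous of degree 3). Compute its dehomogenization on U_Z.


f(x, y) = 3*x**3 + 2*x**2*y + 3*x**2 - 2*x*y**2 + x*y + 3*y**3 + 2*y**2 - 2*y + 3

On U_Z we set Z = 1. Each monomial c·X^i·Y^j·Z^k in F becomes c·x^i·y^j·1^k = c·x^i·y^j.
Substituting Z = 1: F(X, Y, 1) = 3*x**3 + 2*x**2*y + 3*x**2 - 2*x*y**2 + x*y + 3*y**3 + 2*y**2 - 2*y + 3.
Note: deg(f) ≤ deg(F) = 3; strict inequality happens when F is divisible by Z (lost terms).
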